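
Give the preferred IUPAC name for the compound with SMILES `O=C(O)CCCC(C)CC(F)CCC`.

7-fluoro-5-methyldecanoic acid

Counting along the main chain through the –COOH group gives 10 carbons: the parent is decane.
The highest-priority functional group is a carboxylic acid (terminal –COOH), so the name ends in -oic acid.
The numbering direction is chosen so that the carboxylic acid carbon is C-1 by definition.
This places a fluoro group at C-7; a methyl group at C-5.
The substituents are ordered alphabetically, ignoring any di-/tri- multipliers.
Assembling the pieces gives 7-fluoro-5-methyldecanoic acid.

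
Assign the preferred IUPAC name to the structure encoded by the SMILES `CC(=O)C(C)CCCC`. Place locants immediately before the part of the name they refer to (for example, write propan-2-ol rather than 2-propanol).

Counting along the main chain through the carbonyl gives 7 carbons: the parent is heptane.
The highest-priority functional group is a ketone (C=O on an internal carbon), so the name ends in -one.
Number the chain so that numbering from this end puts the carbonyl group at C-2 rather than C-6.
With this numbering: the carbonyl at C-2; a methyl group at C-3.
Assembling the pieces gives 3-methylheptan-2-one.

3-methylheptan-2-one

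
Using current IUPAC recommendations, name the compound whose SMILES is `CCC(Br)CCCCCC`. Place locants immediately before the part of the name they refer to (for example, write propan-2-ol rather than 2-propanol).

3-bromononane

The parent chain contains 9 carbons (nonane).
Number the chain so that the substituent locant set {3} is lower than {7} at the first point of difference.
That gives a bromo group at C-3.
Assembling the pieces gives 3-bromononane.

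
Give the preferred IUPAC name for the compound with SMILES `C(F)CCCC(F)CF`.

1,2,6-trifluorohexane

The parent chain contains 6 carbons (hexane).
Choose the numbering such that the substituent locant set {1,2,6} is lower than {1,5,6} at the first point of difference.
With this numbering: fluoro groups at C-1 and C-2 and C-6.
Putting it together: 1,2,6-trifluorohexane.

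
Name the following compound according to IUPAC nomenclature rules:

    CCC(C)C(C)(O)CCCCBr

8-bromo-3,4-dimethyloctan-4-ol

The longest carbon chain that includes the –OH group has 8 carbons, so the parent hydride is octane.
The highest-priority functional group is an alcohol (–OH), so the name ends in -ol.
The numbering direction is chosen so that numbering from this end puts the hydroxyl group at C-4 rather than C-5.
This places the hydroxyl at C-4; a bromo group at C-8; methyl groups at C-3 and C-4.
The substituents are ordered alphabetically, ignoring any di-/tri- multipliers.
The name is 8-bromo-3,4-dimethyloctan-4-ol.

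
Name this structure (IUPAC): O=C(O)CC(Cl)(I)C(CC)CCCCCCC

3-chloro-4-ethyl-3-iodoundecanoic acid

Counting along the main chain through the –COOH group gives 11 carbons: the parent is undecane.
A carboxylic acid (terminal –COOH) is the principal characteristic group, giving the suffix -oic acid.
The numbering direction is chosen so that the carboxylic acid carbon is C-1 by definition.
With this numbering: a chloro group at C-3; an ethyl group at C-4; an iodo group at C-3.
The substituents are ordered alphabetically, ignoring any di-/tri- multipliers.
Assembling the pieces gives 3-chloro-4-ethyl-3-iodoundecanoic acid.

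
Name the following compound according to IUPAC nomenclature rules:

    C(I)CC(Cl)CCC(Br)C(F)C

The longest continuous carbon chain has 8 atoms, so the parent hydride is octane.
Number the chain so that the substituent locant set {1,3,6,7} is lower than {2,3,6,8} at the first point of difference.
This places a bromo group at C-6; a chloro group at C-3; a fluoro group at C-7; an iodo group at C-1.
Prefixes are listed alphabetically: bromo, chloro, fluoro, iodo.
Assembling the pieces gives 6-bromo-3-chloro-7-fluoro-1-iodooctane.

6-bromo-3-chloro-7-fluoro-1-iodooctane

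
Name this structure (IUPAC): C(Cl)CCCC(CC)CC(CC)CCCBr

The longest carbon chain is 10 atoms: the parent is decane.
Number the chain so that the substituent locant set {1,4,6,10} is lower than {1,5,7,10} at the first point of difference.
This places a bromo group at C-1; a chloro group at C-10; ethyl groups at C-4 and C-6.
Substituent prefixes are cited in alphabetical order (multiplying prefixes like di-/tri- are ignored for ordering).
The name is 1-bromo-10-chloro-4,6-diethyldecane.

1-bromo-10-chloro-4,6-diethyldecane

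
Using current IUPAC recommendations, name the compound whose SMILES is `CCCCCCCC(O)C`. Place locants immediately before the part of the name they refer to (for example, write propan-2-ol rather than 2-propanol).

Counting along the main chain through the –OH group gives 9 carbons: the parent is nonane.
An alcohol (–OH) is the principal characteristic group, giving the suffix -ol.
Number the chain so that numbering from this end puts the hydroxyl group at C-2 rather than C-8.
This places the hydroxyl at C-2.
Putting it together: nonan-2-ol.

nonan-2-ol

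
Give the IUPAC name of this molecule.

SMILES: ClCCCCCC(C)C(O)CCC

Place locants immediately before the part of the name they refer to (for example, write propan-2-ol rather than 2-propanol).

Counting along the main chain through the –OH group gives 10 carbons: the parent is decane.
The highest-priority functional group is an alcohol (–OH), so the name ends in -ol.
Choose the numbering such that numbering from this end puts the hydroxyl group at C-4 rather than C-7.
This places the hydroxyl at C-4; a chloro group at C-10; a methyl group at C-5.
Prefixes are listed alphabetically: chloro, methyl.
The name is 10-chloro-5-methyldecan-4-ol.

10-chloro-5-methyldecan-4-ol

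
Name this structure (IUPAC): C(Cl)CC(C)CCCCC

The parent chain contains 8 carbons (octane).
Number the chain so that the substituent locant set {1,3} is lower than {6,8} at the first point of difference.
With this numbering: a chloro group at C-1; a methyl group at C-3.
Prefixes are listed alphabetically: chloro, methyl.
Putting it together: 1-chloro-3-methyloctane.

1-chloro-3-methyloctane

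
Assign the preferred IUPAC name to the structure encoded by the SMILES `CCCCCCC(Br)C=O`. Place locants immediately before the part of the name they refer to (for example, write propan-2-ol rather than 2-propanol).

Counting along the main chain through the –CHO group gives 8 carbons: the parent is octane.
An aldehyde (terminal –CHO) is the principal characteristic group, giving the suffix -al.
Choose the numbering such that the aldehyde carbon is C-1 by definition.
With this numbering: a bromo group at C-2.
Putting it together: 2-bromooctanal.

2-bromooctanal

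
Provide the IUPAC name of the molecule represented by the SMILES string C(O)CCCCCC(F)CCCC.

The longest carbon chain that includes the –OH group has 11 carbons, so the parent hydride is undecane.
The highest-priority functional group is an alcohol (–OH), so the name ends in -ol.
Number the chain so that numbering from this end puts the hydroxyl group at C-1 rather than C-11.
This places the hydroxyl at C-1; a fluoro group at C-7.
Assembling the pieces gives 7-fluoroundecan-1-ol.

7-fluoroundecan-1-ol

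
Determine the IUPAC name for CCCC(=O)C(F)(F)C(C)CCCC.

5,5-difluoro-6-methyldecan-4-one

The longest carbon chain that includes the carbonyl has 10 carbons, so the parent hydride is decane.
The highest-priority functional group is a ketone (C=O on an internal carbon), so the name ends in -one.
Choose the numbering such that numbering from this end puts the carbonyl group at C-4 rather than C-7.
With this numbering: the carbonyl at C-4; two fluoro groups at C-5; a methyl group at C-6.
Substituent prefixes are cited in alphabetical order (multiplying prefixes like di-/tri- are ignored for ordering).
Assembling the pieces gives 5,5-difluoro-6-methyldecan-4-one.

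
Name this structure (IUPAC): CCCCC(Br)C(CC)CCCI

5-bromo-4-ethyl-1-iodononane

The parent chain contains 9 carbons (nonane).
The numbering direction is chosen so that the substituent locant set {1,4,5} is lower than {5,6,9} at the first point of difference.
That gives a bromo group at C-5; an ethyl group at C-4; an iodo group at C-1.
Prefixes are listed alphabetically: bromo, ethyl, iodo.
Assembling the pieces gives 5-bromo-4-ethyl-1-iodononane.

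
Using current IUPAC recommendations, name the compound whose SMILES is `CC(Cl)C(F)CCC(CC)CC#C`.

Counting along the main chain through the multiple bond gives 9 carbons: the parent is nonane.
The chain contains a C≡C triple bond, so the unsaturation ending is -yne.
Number the chain so that numbering from this end puts the triple bond at C-1 rather than C-8.
This places the triple bond between C-1 and C-2; a chloro group at C-8; an ethyl group at C-4; a fluoro group at C-7.
Prefixes are listed alphabetically: chloro, ethyl, fluoro.
Putting it together: 8-chloro-4-ethyl-7-fluoronon-1-yne.

8-chloro-4-ethyl-7-fluoronon-1-yne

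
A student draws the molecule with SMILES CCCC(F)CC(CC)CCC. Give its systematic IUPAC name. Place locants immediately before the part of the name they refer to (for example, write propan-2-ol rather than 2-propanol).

The longest continuous carbon chain has 9 atoms, so the parent hydride is nonane.
Number the chain so that the locant sets are identical either way, so the alphabetically earlier ethyl substituent takes the lower locant (4 rather than 6).
That gives an ethyl group at C-4; a fluoro group at C-6.
The substituents are ordered alphabetically, ignoring any di-/tri- multipliers.
Assembling the pieces gives 4-ethyl-6-fluorononane.

4-ethyl-6-fluorononane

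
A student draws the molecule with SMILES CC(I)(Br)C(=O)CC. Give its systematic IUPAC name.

Counting along the main chain through the carbonyl gives 5 carbons: the parent is pentane.
The principal characteristic group is a ketone (C=O on an internal carbon), named with the suffix -one.
Number the chain so that the substituent locant set {2,2} is lower than {4,4} at the first point of difference.
This places the carbonyl at C-3; a bromo group at C-2; an iodo group at C-2.
The substituents are ordered alphabetically, ignoring any di-/tri- multipliers.
Assembling the pieces gives 2-bromo-2-iodopentan-3-one.

2-bromo-2-iodopentan-3-one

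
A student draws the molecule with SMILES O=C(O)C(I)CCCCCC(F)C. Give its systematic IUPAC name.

The longest carbon chain that includes the –COOH group has 9 carbons, so the parent hydride is nonane.
The highest-priority functional group is a carboxylic acid (terminal –COOH), so the name ends in -oic acid.
Number the chain so that the carboxylic acid carbon is C-1 by definition.
This places a fluoro group at C-8; an iodo group at C-2.
The substituents are ordered alphabetically, ignoring any di-/tri- multipliers.
The name is 8-fluoro-2-iodononanoic acid.

8-fluoro-2-iodononanoic acid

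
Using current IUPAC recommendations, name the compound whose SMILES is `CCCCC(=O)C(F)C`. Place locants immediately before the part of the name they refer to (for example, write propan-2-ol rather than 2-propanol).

2-fluoroheptan-3-one

The longest carbon chain that includes the carbonyl has 7 carbons, so the parent hydride is heptane.
The highest-priority functional group is a ketone (C=O on an internal carbon), so the name ends in -one.
Number the chain so that numbering from this end puts the carbonyl group at C-3 rather than C-5.
With this numbering: the carbonyl at C-3; a fluoro group at C-2.
Assembling the pieces gives 2-fluoroheptan-3-one.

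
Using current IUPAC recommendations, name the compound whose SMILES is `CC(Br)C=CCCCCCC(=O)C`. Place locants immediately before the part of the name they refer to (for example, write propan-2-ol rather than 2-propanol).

The longest carbon chain that includes the carbonyl and the multiple bond has 11 carbons, so the parent hydride is undecane.
The highest-priority functional group is a ketone (C=O on an internal carbon), so the name ends in -one.
The chain contains a C=C double bond, so the unsaturation ending is -ene.
Choose the numbering such that numbering from this end puts the carbonyl group at C-2 rather than C-10.
That gives the carbonyl at C-2; the double bond between C-8 and C-9; a bromo group at C-10.
Assembling the pieces gives 10-bromoundec-8-en-2-one.

10-bromoundec-8-en-2-one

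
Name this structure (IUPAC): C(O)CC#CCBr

5-bromopent-3-yn-1-ol

The longest chain bearing the –OH group and the multiple bond is 5 carbons long (pentane).
The highest-priority functional group is an alcohol (–OH), so the name ends in -ol.
The chain contains a C≡C triple bond, so the unsaturation ending is -yne.
Number the chain so that numbering from this end puts the hydroxyl group at C-1 rather than C-5.
This places the hydroxyl at C-1; the triple bond between C-3 and C-4; a bromo group at C-5.
Assembling the pieces gives 5-bromopent-3-yn-1-ol.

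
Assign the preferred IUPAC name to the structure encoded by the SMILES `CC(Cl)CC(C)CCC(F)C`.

2-chloro-7-fluoro-4-methyloctane

The longest carbon chain is 8 atoms: the parent is octane.
The numbering direction is chosen so that the substituent locant set {2,4,7} is lower than {2,5,7} at the first point of difference.
With this numbering: a chloro group at C-2; a fluoro group at C-7; a methyl group at C-4.
Prefixes are listed alphabetically: chloro, fluoro, methyl.
Putting it together: 2-chloro-7-fluoro-4-methyloctane.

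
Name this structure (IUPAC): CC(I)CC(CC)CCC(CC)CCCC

The parent chain contains 11 carbons (undecane).
Choose the numbering such that the substituent locant set {2,4,7} is lower than {5,8,10} at the first point of difference.
That gives ethyl groups at C-4 and C-7; an iodo group at C-2.
The substituents are ordered alphabetically, ignoring any di-/tri- multipliers.
Assembling the pieces gives 4,7-diethyl-2-iodoundecane.

4,7-diethyl-2-iodoundecane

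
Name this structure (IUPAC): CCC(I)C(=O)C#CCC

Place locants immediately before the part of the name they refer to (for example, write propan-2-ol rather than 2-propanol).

3-iodooct-5-yn-4-one

Counting along the main chain through the carbonyl and the multiple bond gives 8 carbons: the parent is octane.
The principal characteristic group is a ketone (C=O on an internal carbon), named with the suffix -one.
There is one C≡C triple bond, indicated by the ending -yne.
Choose the numbering such that numbering from this end puts the carbonyl group at C-4 rather than C-5.
This places the carbonyl at C-4; the triple bond between C-5 and C-6; an iodo group at C-3.
Assembling the pieces gives 3-iodooct-5-yn-4-one.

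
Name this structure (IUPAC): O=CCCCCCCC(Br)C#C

The longest chain bearing the –CHO group and the multiple bond is 10 carbons long (decane).
The principal characteristic group is an aldehyde (terminal –CHO), named with the suffix -al.
A C≡C triple bond in the chain gives the infix -yne-.
Choose the numbering such that the aldehyde carbon is C-1 by definition.
This places the triple bond between C-9 and C-10; a bromo group at C-8.
Putting it together: 8-bromodec-9-ynal.

8-bromodec-9-ynal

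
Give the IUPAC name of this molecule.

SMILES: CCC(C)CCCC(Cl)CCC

7-chloro-3-methyldecane

The longest continuous carbon chain has 10 atoms, so the parent hydride is decane.
Number the chain so that the substituent locant set {3,7} is lower than {4,8} at the first point of difference.
With this numbering: a chloro group at C-7; a methyl group at C-3.
Prefixes are listed alphabetically: chloro, methyl.
Assembling the pieces gives 7-chloro-3-methyldecane.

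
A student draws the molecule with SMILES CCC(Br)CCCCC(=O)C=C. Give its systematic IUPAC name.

8-bromodec-1-en-3-one

Counting along the main chain through the carbonyl and the multiple bond gives 10 carbons: the parent is decane.
A ketone (C=O on an internal carbon) is the principal characteristic group, giving the suffix -one.
There is one C=C double bond, indicated by the ending -ene.
The numbering direction is chosen so that numbering from this end puts the carbonyl group at C-3 rather than C-8.
That gives the carbonyl at C-3; the double bond between C-1 and C-2; a bromo group at C-8.
Assembling the pieces gives 8-bromodec-1-en-3-one.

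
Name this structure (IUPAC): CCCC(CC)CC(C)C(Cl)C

The longest carbon chain is 8 atoms: the parent is octane.
The numbering direction is chosen so that the substituent locant set {2,3,5} is lower than {4,6,7} at the first point of difference.
This places a chloro group at C-2; an ethyl group at C-5; a methyl group at C-3.
Prefixes are listed alphabetically: chloro, ethyl, methyl.
Putting it together: 2-chloro-5-ethyl-3-methyloctane.

2-chloro-5-ethyl-3-methyloctane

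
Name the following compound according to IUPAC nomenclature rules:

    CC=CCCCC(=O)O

The longest carbon chain that includes the –COOH group and the multiple bond has 7 carbons, so the parent hydride is heptane.
The principal characteristic group is a carboxylic acid (terminal –COOH), named with the suffix -oic acid.
A C=C double bond in the chain gives the infix -ene-.
The numbering direction is chosen so that the carboxylic acid carbon is C-1 by definition.
With this numbering: the double bond between C-5 and C-6.
Assembling the pieces gives hept-5-enoic acid.

hept-5-enoic acid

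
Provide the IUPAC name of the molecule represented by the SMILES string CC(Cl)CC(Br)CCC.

The longest carbon chain is 7 atoms: the parent is heptane.
Choose the numbering such that the substituent locant set {2,4} is lower than {4,6} at the first point of difference.
That gives a bromo group at C-4; a chloro group at C-2.
The substituents are ordered alphabetically, ignoring any di-/tri- multipliers.
Assembling the pieces gives 4-bromo-2-chloroheptane.

4-bromo-2-chloroheptane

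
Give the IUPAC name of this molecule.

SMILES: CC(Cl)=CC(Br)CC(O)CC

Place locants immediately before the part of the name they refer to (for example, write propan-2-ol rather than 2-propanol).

5-bromo-7-chlorooct-6-en-3-ol

The longest chain bearing the –OH group and the multiple bond is 8 carbons long (octane).
The highest-priority functional group is an alcohol (–OH), so the name ends in -ol.
The chain contains a C=C double bond, so the unsaturation ending is -ene.
Choose the numbering such that numbering from this end puts the hydroxyl group at C-3 rather than C-6.
With this numbering: the hydroxyl at C-3; the double bond between C-6 and C-7; a bromo group at C-5; a chloro group at C-7.
Prefixes are listed alphabetically: bromo, chloro.
Assembling the pieces gives 5-bromo-7-chlorooct-6-en-3-ol.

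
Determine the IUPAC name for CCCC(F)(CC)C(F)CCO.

Counting along the main chain through the –OH group gives 7 carbons: the parent is heptane.
An alcohol (–OH) is the principal characteristic group, giving the suffix -ol.
The numbering direction is chosen so that numbering from this end puts the hydroxyl group at C-1 rather than C-7.
That gives the hydroxyl at C-1; an ethyl group at C-4; fluoro groups at C-3 and C-4.
Prefixes are listed alphabetically: ethyl, fluoro.
Putting it together: 4-ethyl-3,4-difluoroheptan-1-ol.

4-ethyl-3,4-difluoroheptan-1-ol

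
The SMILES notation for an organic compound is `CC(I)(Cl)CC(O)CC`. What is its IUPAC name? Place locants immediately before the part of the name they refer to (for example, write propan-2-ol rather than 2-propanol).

Counting along the main chain through the –OH group gives 6 carbons: the parent is hexane.
An alcohol (–OH) is the principal characteristic group, giving the suffix -ol.
The numbering direction is chosen so that numbering from this end puts the hydroxyl group at C-3 rather than C-4.
This places the hydroxyl at C-3; a chloro group at C-5; an iodo group at C-5.
Substituent prefixes are cited in alphabetical order (multiplying prefixes like di-/tri- are ignored for ordering).
The name is 5-chloro-5-iodohexan-3-ol.

5-chloro-5-iodohexan-3-ol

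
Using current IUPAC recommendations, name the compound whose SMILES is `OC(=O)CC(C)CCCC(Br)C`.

Counting along the main chain through the –COOH group gives 8 carbons: the parent is octane.
The principal characteristic group is a carboxylic acid (terminal –COOH), named with the suffix -oic acid.
The numbering direction is chosen so that the carboxylic acid carbon is C-1 by definition.
With this numbering: a bromo group at C-7; a methyl group at C-3.
Substituent prefixes are cited in alphabetical order (multiplying prefixes like di-/tri- are ignored for ordering).
Putting it together: 7-bromo-3-methyloctanoic acid.

7-bromo-3-methyloctanoic acid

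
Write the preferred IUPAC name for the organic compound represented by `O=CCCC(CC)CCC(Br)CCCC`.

Counting along the main chain through the –CHO group gives 11 carbons: the parent is undecane.
An aldehyde (terminal –CHO) is the principal characteristic group, giving the suffix -al.
Choose the numbering such that the aldehyde carbon is C-1 by definition.
That gives a bromo group at C-7; an ethyl group at C-4.
The substituents are ordered alphabetically, ignoring any di-/tri- multipliers.
The name is 7-bromo-4-ethylundecanal.

7-bromo-4-ethylundecanal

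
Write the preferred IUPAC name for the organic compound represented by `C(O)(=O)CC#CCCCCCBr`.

9-bromonon-3-ynoic acid

Counting along the main chain through the –COOH group and the multiple bond gives 9 carbons: the parent is nonane.
A carboxylic acid (terminal –COOH) is the principal characteristic group, giving the suffix -oic acid.
The chain contains a C≡C triple bond, so the unsaturation ending is -yne.
Number the chain so that the carboxylic acid carbon is C-1 by definition.
With this numbering: the triple bond between C-3 and C-4; a bromo group at C-9.
The name is 9-bromonon-3-ynoic acid.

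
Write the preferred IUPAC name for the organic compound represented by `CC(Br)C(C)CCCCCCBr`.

The longest continuous carbon chain has 9 atoms, so the parent hydride is nonane.
The numbering direction is chosen so that the substituent locant set {1,7,8} is lower than {2,3,9} at the first point of difference.
That gives bromo groups at C-1 and C-8; a methyl group at C-7.
Substituent prefixes are cited in alphabetical order (multiplying prefixes like di-/tri- are ignored for ordering).
Assembling the pieces gives 1,8-dibromo-7-methylnonane.

1,8-dibromo-7-methylnonane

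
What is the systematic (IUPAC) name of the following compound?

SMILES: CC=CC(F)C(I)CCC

The longest chain bearing the multiple bond is 8 carbons long (octane).
The chain contains a C=C double bond, so the unsaturation ending is -ene.
Number the chain so that numbering from this end puts the double bond at C-2 rather than C-6.
This places the double bond between C-2 and C-3; a fluoro group at C-4; an iodo group at C-5.
Substituent prefixes are cited in alphabetical order (multiplying prefixes like di-/tri- are ignored for ordering).
Assembling the pieces gives 4-fluoro-5-iodooct-2-ene.

4-fluoro-5-iodooct-2-ene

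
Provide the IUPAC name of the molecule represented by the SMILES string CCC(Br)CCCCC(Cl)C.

7-bromo-2-chlorononane

The longest carbon chain is 9 atoms: the parent is nonane.
Number the chain so that the substituent locant set {2,7} is lower than {3,8} at the first point of difference.
This places a bromo group at C-7; a chloro group at C-2.
Substituent prefixes are cited in alphabetical order (multiplying prefixes like di-/tri- are ignored for ordering).
Assembling the pieces gives 7-bromo-2-chlorononane.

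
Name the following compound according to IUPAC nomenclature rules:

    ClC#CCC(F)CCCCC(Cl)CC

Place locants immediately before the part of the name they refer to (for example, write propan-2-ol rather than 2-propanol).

The longest chain bearing the multiple bond is 11 carbons long (undecane).
The chain contains a C≡C triple bond, so the unsaturation ending is -yne.
The numbering direction is chosen so that numbering from this end puts the triple bond at C-1 rather than C-10.
That gives the triple bond between C-1 and C-2; chloro groups at C-1 and C-9; a fluoro group at C-4.
Substituent prefixes are cited in alphabetical order (multiplying prefixes like di-/tri- are ignored for ordering).
The name is 1,9-dichloro-4-fluoroundec-1-yne.

1,9-dichloro-4-fluoroundec-1-yne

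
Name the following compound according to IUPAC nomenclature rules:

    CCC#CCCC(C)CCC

Counting along the main chain through the multiple bond gives 10 carbons: the parent is decane.
The chain contains a C≡C triple bond, so the unsaturation ending is -yne.
Number the chain so that numbering from this end puts the triple bond at C-3 rather than C-7.
This places the triple bond between C-3 and C-4; a methyl group at C-7.
The name is 7-methyldec-3-yne.

7-methyldec-3-yne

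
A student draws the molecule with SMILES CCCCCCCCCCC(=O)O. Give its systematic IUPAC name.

undecanoic acid

Counting along the main chain through the –COOH group gives 11 carbons: the parent is undecane.
The highest-priority functional group is a carboxylic acid (terminal –COOH), so the name ends in -oic acid.
The numbering direction is chosen so that the carboxylic acid carbon is C-1 by definition.
The name is undecanoic acid.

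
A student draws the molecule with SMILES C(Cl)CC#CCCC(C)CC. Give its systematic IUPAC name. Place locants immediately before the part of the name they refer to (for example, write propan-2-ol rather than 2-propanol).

The longest carbon chain that includes the multiple bond has 9 carbons, so the parent hydride is nonane.
The chain contains a C≡C triple bond, so the unsaturation ending is -yne.
Choose the numbering such that numbering from this end puts the triple bond at C-3 rather than C-6.
With this numbering: the triple bond between C-3 and C-4; a chloro group at C-1; a methyl group at C-7.
The substituents are ordered alphabetically, ignoring any di-/tri- multipliers.
Assembling the pieces gives 1-chloro-7-methylnon-3-yne.

1-chloro-7-methylnon-3-yne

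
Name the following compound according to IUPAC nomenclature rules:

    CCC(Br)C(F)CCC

3-bromo-4-fluoroheptane

The longest continuous carbon chain has 7 atoms, so the parent hydride is heptane.
Number the chain so that the substituent locant set {3,4} is lower than {4,5} at the first point of difference.
With this numbering: a bromo group at C-3; a fluoro group at C-4.
The substituents are ordered alphabetically, ignoring any di-/tri- multipliers.
Assembling the pieces gives 3-bromo-4-fluoroheptane.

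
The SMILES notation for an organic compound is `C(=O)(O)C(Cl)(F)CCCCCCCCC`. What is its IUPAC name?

Counting along the main chain through the –COOH group gives 11 carbons: the parent is undecane.
A carboxylic acid (terminal –COOH) is the principal characteristic group, giving the suffix -oic acid.
Choose the numbering such that the carboxylic acid carbon is C-1 by definition.
This places a chloro group at C-2; a fluoro group at C-2.
Substituent prefixes are cited in alphabetical order (multiplying prefixes like di-/tri- are ignored for ordering).
Assembling the pieces gives 2-chloro-2-fluoroundecanoic acid.

2-chloro-2-fluoroundecanoic acid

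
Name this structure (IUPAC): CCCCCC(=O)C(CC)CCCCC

7-ethyldodecan-6-one

The longest chain bearing the carbonyl is 12 carbons long (dodecane).
The highest-priority functional group is a ketone (C=O on an internal carbon), so the name ends in -one.
Choose the numbering such that numbering from this end puts the carbonyl group at C-6 rather than C-7.
That gives the carbonyl at C-6; an ethyl group at C-7.
The name is 7-ethyldodecan-6-one.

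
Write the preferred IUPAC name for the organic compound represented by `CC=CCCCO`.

hex-4-en-1-ol

Counting along the main chain through the –OH group and the multiple bond gives 6 carbons: the parent is hexane.
The principal characteristic group is an alcohol (–OH), named with the suffix -ol.
There is one C=C double bond, indicated by the ending -ene.
Choose the numbering such that numbering from this end puts the hydroxyl group at C-1 rather than C-6.
That gives the hydroxyl at C-1; the double bond between C-4 and C-5.
Assembling the pieces gives hex-4-en-1-ol.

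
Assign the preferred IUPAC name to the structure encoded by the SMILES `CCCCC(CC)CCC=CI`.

5-ethyl-1-iodonon-1-ene

The longest chain bearing the multiple bond is 9 carbons long (nonane).
The chain contains a C=C double bond, so the unsaturation ending is -ene.
The numbering direction is chosen so that numbering from this end puts the double bond at C-1 rather than C-8.
This places the double bond between C-1 and C-2; an ethyl group at C-5; an iodo group at C-1.
Prefixes are listed alphabetically: ethyl, iodo.
Putting it together: 5-ethyl-1-iodonon-1-ene.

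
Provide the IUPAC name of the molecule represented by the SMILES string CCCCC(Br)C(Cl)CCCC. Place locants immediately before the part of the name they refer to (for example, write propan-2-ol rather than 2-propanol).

The longest carbon chain is 10 atoms: the parent is decane.
Number the chain so that the locant sets are identical either way, so the alphabetically earlier bromo substituent takes the lower locant (5 rather than 6).
That gives a bromo group at C-5; a chloro group at C-6.
Substituent prefixes are cited in alphabetical order (multiplying prefixes like di-/tri- are ignored for ordering).
The name is 5-bromo-6-chlorodecane.

5-bromo-6-chlorodecane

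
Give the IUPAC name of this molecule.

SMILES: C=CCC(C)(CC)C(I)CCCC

Counting along the main chain through the multiple bond gives 9 carbons: the parent is nonane.
The chain contains a C=C double bond, so the unsaturation ending is -ene.
The numbering direction is chosen so that numbering from this end puts the double bond at C-1 rather than C-8.
With this numbering: the double bond between C-1 and C-2; an ethyl group at C-4; an iodo group at C-5; a methyl group at C-4.
Substituent prefixes are cited in alphabetical order (multiplying prefixes like di-/tri- are ignored for ordering).
Assembling the pieces gives 4-ethyl-5-iodo-4-methylnon-1-ene.

4-ethyl-5-iodo-4-methylnon-1-ene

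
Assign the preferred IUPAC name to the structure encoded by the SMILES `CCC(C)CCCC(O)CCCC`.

Counting along the main chain through the –OH group gives 11 carbons: the parent is undecane.
The highest-priority functional group is an alcohol (–OH), so the name ends in -ol.
Number the chain so that numbering from this end puts the hydroxyl group at C-5 rather than C-7.
That gives the hydroxyl at C-5; a methyl group at C-9.
The name is 9-methylundecan-5-ol.

9-methylundecan-5-ol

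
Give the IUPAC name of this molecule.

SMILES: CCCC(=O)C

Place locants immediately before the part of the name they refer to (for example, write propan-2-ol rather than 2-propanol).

The longest chain bearing the carbonyl is 5 carbons long (pentane).
A ketone (C=O on an internal carbon) is the principal characteristic group, giving the suffix -one.
The numbering direction is chosen so that numbering from this end puts the carbonyl group at C-2 rather than C-4.
With this numbering: the carbonyl at C-2.
Assembling the pieces gives pentan-2-one.

pentan-2-one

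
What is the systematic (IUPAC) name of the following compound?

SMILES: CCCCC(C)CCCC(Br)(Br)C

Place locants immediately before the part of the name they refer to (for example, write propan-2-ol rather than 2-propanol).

The longest carbon chain is 10 atoms: the parent is decane.
Number the chain so that the substituent locant set {2,2,6} is lower than {5,9,9} at the first point of difference.
With this numbering: two bromo groups at C-2; a methyl group at C-6.
The substituents are ordered alphabetically, ignoring any di-/tri- multipliers.
Putting it together: 2,2-dibromo-6-methyldecane.

2,2-dibromo-6-methyldecane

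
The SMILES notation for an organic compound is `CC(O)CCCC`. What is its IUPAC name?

hexan-2-ol

The longest carbon chain that includes the –OH group has 6 carbons, so the parent hydride is hexane.
An alcohol (–OH) is the principal characteristic group, giving the suffix -ol.
Choose the numbering such that numbering from this end puts the hydroxyl group at C-2 rather than C-5.
With this numbering: the hydroxyl at C-2.
Putting it together: hexan-2-ol.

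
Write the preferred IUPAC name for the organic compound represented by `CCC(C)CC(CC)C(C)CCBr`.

The longest carbon chain is 8 atoms: the parent is octane.
The numbering direction is chosen so that the substituent locant set {1,3,4,6} is lower than {3,5,6,8} at the first point of difference.
With this numbering: a bromo group at C-1; an ethyl group at C-4; methyl groups at C-3 and C-6.
Substituent prefixes are cited in alphabetical order (multiplying prefixes like di-/tri- are ignored for ordering).
Putting it together: 1-bromo-4-ethyl-3,6-dimethyloctane.

1-bromo-4-ethyl-3,6-dimethyloctane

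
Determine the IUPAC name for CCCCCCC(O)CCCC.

undecan-5-ol

Counting along the main chain through the –OH group gives 11 carbons: the parent is undecane.
The highest-priority functional group is an alcohol (–OH), so the name ends in -ol.
Number the chain so that numbering from this end puts the hydroxyl group at C-5 rather than C-7.
With this numbering: the hydroxyl at C-5.
The name is undecan-5-ol.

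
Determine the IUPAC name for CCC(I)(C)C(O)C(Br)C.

2-bromo-4-iodo-4-methylhexan-3-ol

The longest chain bearing the –OH group is 6 carbons long (hexane).
An alcohol (–OH) is the principal characteristic group, giving the suffix -ol.
The numbering direction is chosen so that numbering from this end puts the hydroxyl group at C-3 rather than C-4.
This places the hydroxyl at C-3; a bromo group at C-2; an iodo group at C-4; a methyl group at C-4.
The substituents are ordered alphabetically, ignoring any di-/tri- multipliers.
Assembling the pieces gives 2-bromo-4-iodo-4-methylhexan-3-ol.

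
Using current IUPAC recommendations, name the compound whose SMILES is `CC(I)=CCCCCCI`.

The longest carbon chain that includes the multiple bond has 8 carbons, so the parent hydride is octane.
The chain contains a C=C double bond, so the unsaturation ending is -ene.
Choose the numbering such that numbering from this end puts the double bond at C-2 rather than C-6.
This places the double bond between C-2 and C-3; iodo groups at C-2 and C-8.
Putting it together: 2,8-diiodooct-2-ene.

2,8-diiodooct-2-ene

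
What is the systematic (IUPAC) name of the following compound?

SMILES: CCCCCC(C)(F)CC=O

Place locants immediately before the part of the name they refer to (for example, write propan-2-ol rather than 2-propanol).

3-fluoro-3-methyloctanal

The longest carbon chain that includes the –CHO group has 8 carbons, so the parent hydride is octane.
The highest-priority functional group is an aldehyde (terminal –CHO), so the name ends in -al.
The numbering direction is chosen so that the aldehyde carbon is C-1 by definition.
With this numbering: a fluoro group at C-3; a methyl group at C-3.
The substituents are ordered alphabetically, ignoring any di-/tri- multipliers.
Assembling the pieces gives 3-fluoro-3-methyloctanal.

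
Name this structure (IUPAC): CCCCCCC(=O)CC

The longest chain bearing the carbonyl is 9 carbons long (nonane).
The principal characteristic group is a ketone (C=O on an internal carbon), named with the suffix -one.
The numbering direction is chosen so that numbering from this end puts the carbonyl group at C-3 rather than C-7.
With this numbering: the carbonyl at C-3.
Putting it together: nonan-3-one.

nonan-3-one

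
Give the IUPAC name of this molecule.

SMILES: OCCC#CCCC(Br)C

The longest chain bearing the –OH group and the multiple bond is 8 carbons long (octane).
The highest-priority functional group is an alcohol (–OH), so the name ends in -ol.
The chain contains a C≡C triple bond, so the unsaturation ending is -yne.
Number the chain so that numbering from this end puts the hydroxyl group at C-1 rather than C-8.
That gives the hydroxyl at C-1; the triple bond between C-3 and C-4; a bromo group at C-7.
Putting it together: 7-bromooct-3-yn-1-ol.

7-bromooct-3-yn-1-ol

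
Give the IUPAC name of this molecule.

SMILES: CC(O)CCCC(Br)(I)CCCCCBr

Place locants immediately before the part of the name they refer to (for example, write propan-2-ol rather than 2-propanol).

The longest chain bearing the –OH group is 11 carbons long (undecane).
The principal characteristic group is an alcohol (–OH), named with the suffix -ol.
The numbering direction is chosen so that numbering from this end puts the hydroxyl group at C-2 rather than C-10.
With this numbering: the hydroxyl at C-2; bromo groups at C-6 and C-11; an iodo group at C-6.
The substituents are ordered alphabetically, ignoring any di-/tri- multipliers.
Assembling the pieces gives 6,11-dibromo-6-iodoundecan-2-ol.

6,11-dibromo-6-iodoundecan-2-ol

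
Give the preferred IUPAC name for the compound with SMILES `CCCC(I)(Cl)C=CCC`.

The longest chain bearing the multiple bond is 8 carbons long (octane).
The chain contains a C=C double bond, so the unsaturation ending is -ene.
Number the chain so that numbering from this end puts the double bond at C-3 rather than C-5.
With this numbering: the double bond between C-3 and C-4; a chloro group at C-5; an iodo group at C-5.
The substituents are ordered alphabetically, ignoring any di-/tri- multipliers.
Assembling the pieces gives 5-chloro-5-iodooct-3-ene.

5-chloro-5-iodooct-3-ene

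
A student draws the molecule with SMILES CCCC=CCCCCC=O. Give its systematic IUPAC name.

Counting along the main chain through the –CHO group and the multiple bond gives 10 carbons: the parent is decane.
The highest-priority functional group is an aldehyde (terminal –CHO), so the name ends in -al.
A C=C double bond in the chain gives the infix -ene-.
Choose the numbering such that the aldehyde carbon is C-1 by definition.
This places the double bond between C-6 and C-7.
Putting it together: dec-6-enal.

dec-6-enal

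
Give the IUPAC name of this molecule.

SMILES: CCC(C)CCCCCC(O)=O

7-methylnonanoic acid

Counting along the main chain through the –COOH group gives 9 carbons: the parent is nonane.
The highest-priority functional group is a carboxylic acid (terminal –COOH), so the name ends in -oic acid.
The numbering direction is chosen so that the carboxylic acid carbon is C-1 by definition.
That gives a methyl group at C-7.
Putting it together: 7-methylnonanoic acid.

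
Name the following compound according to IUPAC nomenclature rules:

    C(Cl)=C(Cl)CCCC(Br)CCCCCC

Counting along the main chain through the multiple bond gives 12 carbons: the parent is dodecane.
There is one C=C double bond, indicated by the ending -ene.
Number the chain so that numbering from this end puts the double bond at C-1 rather than C-11.
With this numbering: the double bond between C-1 and C-2; a bromo group at C-6; chloro groups at C-1 and C-2.
The substituents are ordered alphabetically, ignoring any di-/tri- multipliers.
The name is 6-bromo-1,2-dichlorododec-1-ene.

6-bromo-1,2-dichlorododec-1-ene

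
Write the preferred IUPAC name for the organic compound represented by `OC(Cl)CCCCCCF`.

1-chloro-7-fluoroheptan-1-ol

Counting along the main chain through the –OH group gives 7 carbons: the parent is heptane.
The highest-priority functional group is an alcohol (–OH), so the name ends in -ol.
Choose the numbering such that numbering from this end puts the hydroxyl group at C-1 rather than C-7.
With this numbering: the hydroxyl at C-1; a chloro group at C-1; a fluoro group at C-7.
Substituent prefixes are cited in alphabetical order (multiplying prefixes like di-/tri- are ignored for ordering).
The name is 1-chloro-7-fluoroheptan-1-ol.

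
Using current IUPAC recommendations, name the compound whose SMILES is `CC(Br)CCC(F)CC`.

2-bromo-5-fluoroheptane

The longest carbon chain is 7 atoms: the parent is heptane.
The numbering direction is chosen so that the substituent locant set {2,5} is lower than {3,6} at the first point of difference.
That gives a bromo group at C-2; a fluoro group at C-5.
Substituent prefixes are cited in alphabetical order (multiplying prefixes like di-/tri- are ignored for ordering).
The name is 2-bromo-5-fluoroheptane.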